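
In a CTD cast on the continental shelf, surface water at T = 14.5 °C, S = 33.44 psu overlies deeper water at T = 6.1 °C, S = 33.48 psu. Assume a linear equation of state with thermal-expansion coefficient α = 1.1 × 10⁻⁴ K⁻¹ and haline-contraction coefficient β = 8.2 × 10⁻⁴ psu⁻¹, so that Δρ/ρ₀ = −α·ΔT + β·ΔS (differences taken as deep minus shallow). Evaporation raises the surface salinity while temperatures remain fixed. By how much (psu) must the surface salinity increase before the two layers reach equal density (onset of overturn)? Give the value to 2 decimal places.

1.17 psu

Neutral buoyancy requires −α(T_deep − T_surf) + β(S_deep − S_surf′) = 0.
S_surf′ = S_deep − (α/β)·ΔT = 33.48 − (1.1 × 10⁻⁴/8.2 × 10⁻⁴)·(-8.4) = 34.6068 psu.
Increase required: 34.6068 − 33.44 = 1.1668 psu.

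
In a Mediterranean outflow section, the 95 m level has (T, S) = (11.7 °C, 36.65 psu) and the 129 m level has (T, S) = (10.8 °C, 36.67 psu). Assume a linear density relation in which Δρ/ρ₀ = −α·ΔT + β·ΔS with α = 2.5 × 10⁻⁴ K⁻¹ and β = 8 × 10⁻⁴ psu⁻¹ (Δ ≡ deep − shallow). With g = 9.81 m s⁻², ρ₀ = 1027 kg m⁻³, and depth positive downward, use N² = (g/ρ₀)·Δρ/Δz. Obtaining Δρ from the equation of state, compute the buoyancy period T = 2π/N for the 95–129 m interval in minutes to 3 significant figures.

ΔT = -0.9 K, ΔS = +0.02 psu (deep − shallow).
Δρ/ρ₀ = −αΔT + βΔS = 2.25 × 10⁻⁴ + 1.60 × 10⁻⁵ = 2.41 × 10⁻⁴, so Δρ ≈ 0.2475 kg m⁻³.
N² = (g/ρ₀)·Δρ/Δz = g·(Δρ/ρ₀)/Δz = 9.81 × 2.41 × 10⁻⁴ / 34 = 6.9536 × 10⁻⁵ s⁻².
N = √(6.9536 × 10⁻⁵) = 8.3388 × 10⁻³ rad s⁻¹ → T = 2π/N = 753.49 s = 12.558 min ≈ 12.6 min.

12.6 min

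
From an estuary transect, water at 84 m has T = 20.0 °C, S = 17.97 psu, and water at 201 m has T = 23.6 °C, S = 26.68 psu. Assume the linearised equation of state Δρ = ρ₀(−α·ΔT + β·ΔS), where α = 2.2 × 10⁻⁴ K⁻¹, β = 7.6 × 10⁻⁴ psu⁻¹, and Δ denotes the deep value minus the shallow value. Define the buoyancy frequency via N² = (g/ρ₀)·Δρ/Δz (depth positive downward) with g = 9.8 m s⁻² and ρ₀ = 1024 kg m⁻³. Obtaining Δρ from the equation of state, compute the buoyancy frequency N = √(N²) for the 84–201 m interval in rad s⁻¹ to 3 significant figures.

ΔT = +3.6 K, ΔS = +8.71 psu (deep − shallow).
Δρ/ρ₀ = −αΔT + βΔS = -7.92 × 10⁻⁴ + 6.6196 × 10⁻³ = 5.8276 × 10⁻³, so Δρ ≈ 5.967 kg m⁻³.
N² = (g/ρ₀)·Δρ/Δz = g·(Δρ/ρ₀)/Δz = 9.8 × 5.8276 × 10⁻³ / 117 = 4.8812 × 10⁻⁴ s⁻².
N = √(4.8812 × 10⁻⁴) = 0.022093 rad s⁻¹ ≈ 0.0221 rad s⁻¹.

0.0221 rad s⁻¹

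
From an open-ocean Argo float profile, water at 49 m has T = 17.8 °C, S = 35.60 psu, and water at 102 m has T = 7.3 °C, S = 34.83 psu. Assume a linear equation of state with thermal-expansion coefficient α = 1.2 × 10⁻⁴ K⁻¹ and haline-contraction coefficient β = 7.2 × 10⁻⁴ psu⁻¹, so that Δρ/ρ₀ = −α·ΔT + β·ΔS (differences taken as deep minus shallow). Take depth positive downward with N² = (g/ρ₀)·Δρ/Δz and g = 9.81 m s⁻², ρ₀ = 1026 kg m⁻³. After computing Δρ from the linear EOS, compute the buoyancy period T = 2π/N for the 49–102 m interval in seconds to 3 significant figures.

550 s

ΔT = -10.5 K, ΔS = -0.77 psu (deep − shallow).
Δρ/ρ₀ = −αΔT + βΔS = 1.26 × 10⁻³ − 5.544 × 10⁻⁴ = 7.056 × 10⁻⁴, so Δρ ≈ 0.7239 kg m⁻³.
N² = (g/ρ₀)·Δρ/Δz = g·(Δρ/ρ₀)/Δz = 9.81 × 7.056 × 10⁻⁴ / 53 = 1.3060 × 10⁻⁴ s⁻².
N = √(1.3060 × 10⁻⁴) = 0.011428 rad s⁻¹ → T = 2π/N = 549.81 s ≈ 550 s.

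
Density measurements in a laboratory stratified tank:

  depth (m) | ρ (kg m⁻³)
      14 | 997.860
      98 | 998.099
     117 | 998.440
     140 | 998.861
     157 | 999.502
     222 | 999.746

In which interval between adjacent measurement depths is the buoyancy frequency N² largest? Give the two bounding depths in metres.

Compute the density gradient over each adjacent pair:
  14–98 m: Δρ/Δz = 0.239/84 = 2.8 × 10⁻³ kg m⁻⁴
  98–117 m: Δρ/Δz = 0.341/19 = 0.018 kg m⁻⁴
  117–140 m: Δρ/Δz = 0.421/23 = 0.018 kg m⁻⁴
  140–157 m: Δρ/Δz = 0.641/17 = 0.038 kg m⁻⁴
  157–222 m: Δρ/Δz = 0.244/65 = 3.8 × 10⁻³ kg m⁻⁴
The largest gradient is in the 140–157 m interval — the pycnocline.

140–157 m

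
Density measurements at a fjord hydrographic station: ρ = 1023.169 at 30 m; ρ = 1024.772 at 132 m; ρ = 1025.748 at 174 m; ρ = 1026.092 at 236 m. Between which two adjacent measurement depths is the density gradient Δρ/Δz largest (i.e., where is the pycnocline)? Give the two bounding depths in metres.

Compute the density gradient over each adjacent pair:
  30–132 m: Δρ/Δz = 1.603/102 = 0.016 kg m⁻⁴
  132–174 m: Δρ/Δz = 0.976/42 = 0.023 kg m⁻⁴
  174–236 m: Δρ/Δz = 0.344/62 = 5.5 × 10⁻³ kg m⁻⁴
The largest gradient is in the 132–174 m interval — the pycnocline.

132–174 m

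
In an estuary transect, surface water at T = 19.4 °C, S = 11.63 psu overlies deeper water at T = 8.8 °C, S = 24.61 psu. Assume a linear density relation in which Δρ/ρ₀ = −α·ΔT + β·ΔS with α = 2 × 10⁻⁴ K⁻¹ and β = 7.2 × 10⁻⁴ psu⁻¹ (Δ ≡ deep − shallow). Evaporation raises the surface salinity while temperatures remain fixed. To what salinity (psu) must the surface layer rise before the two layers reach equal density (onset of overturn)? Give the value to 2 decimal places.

27.55 psu

Neutral buoyancy requires −α(T_deep − T_surf) + β(S_deep − S_surf′) = 0.
S_surf′ = S_deep − (α/β)·ΔT = 24.61 − (2 × 10⁻⁴/7.2 × 10⁻⁴)·(-10.6) = 27.5544 psu.
Increase required: 27.5544 − 11.63 = 15.9244 psu.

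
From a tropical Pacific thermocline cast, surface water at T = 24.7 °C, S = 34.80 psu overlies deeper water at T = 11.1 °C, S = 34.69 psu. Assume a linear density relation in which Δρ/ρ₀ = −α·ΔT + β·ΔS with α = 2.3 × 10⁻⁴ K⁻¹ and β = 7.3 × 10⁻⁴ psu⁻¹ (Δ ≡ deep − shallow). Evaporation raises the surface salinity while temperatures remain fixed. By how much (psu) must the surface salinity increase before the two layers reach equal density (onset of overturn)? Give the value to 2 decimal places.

Neutral buoyancy requires −α(T_deep − T_surf) + β(S_deep − S_surf′) = 0.
S_surf′ = S_deep − (α/β)·ΔT = 34.69 − (2.3 × 10⁻⁴/7.3 × 10⁻⁴)·(-13.6) = 38.9749 psu.
Increase required: 38.9749 − 34.80 = 4.1749 psu.

4.17 psu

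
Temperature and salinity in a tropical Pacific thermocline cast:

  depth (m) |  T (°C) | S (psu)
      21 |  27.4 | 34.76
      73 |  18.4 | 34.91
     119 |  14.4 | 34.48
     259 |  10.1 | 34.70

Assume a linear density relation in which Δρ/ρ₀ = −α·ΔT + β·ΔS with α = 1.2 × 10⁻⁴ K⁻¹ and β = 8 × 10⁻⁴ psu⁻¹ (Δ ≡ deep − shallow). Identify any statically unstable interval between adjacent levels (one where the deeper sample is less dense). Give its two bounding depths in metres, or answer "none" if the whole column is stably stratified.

Evaluate Δρ/ρ₀ = −αΔT + βΔS across each adjacent pair:
  21–73 m: −αΔT+βΔS = −(1.2 × 10⁻⁴)(-9.0)+(8 × 10⁻⁴)(+0.15) = 1.2 × 10⁻³ → stable
  73–119 m: −αΔT+βΔS = −(1.2 × 10⁻⁴)(-4.0)+(8 × 10⁻⁴)(-0.43) = 1.4 × 10⁻⁴ → stable
  119–259 m: −αΔT+βΔS = −(1.2 × 10⁻⁴)(-4.3)+(8 × 10⁻⁴)(+0.22) = 6.9 × 10⁻⁴ → stable
Every interval has Δρ > 0: the column is stably stratified throughout.

none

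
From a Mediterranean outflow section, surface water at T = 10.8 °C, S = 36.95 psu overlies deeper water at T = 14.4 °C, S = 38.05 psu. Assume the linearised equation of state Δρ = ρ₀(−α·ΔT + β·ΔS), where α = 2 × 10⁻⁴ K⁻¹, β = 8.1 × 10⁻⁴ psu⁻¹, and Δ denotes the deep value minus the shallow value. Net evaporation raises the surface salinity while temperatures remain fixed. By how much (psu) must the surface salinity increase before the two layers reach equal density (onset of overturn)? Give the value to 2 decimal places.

Neutral buoyancy requires −α(T_deep − T_surf) + β(S_deep − S_surf′) = 0.
S_surf′ = S_deep − (α/β)·ΔT = 38.05 − (2 × 10⁻⁴/8.1 × 10⁻⁴)·(+3.6) = 37.1611 psu.
Increase required: 37.1611 − 36.95 = 0.2111 psu.

0.21 psu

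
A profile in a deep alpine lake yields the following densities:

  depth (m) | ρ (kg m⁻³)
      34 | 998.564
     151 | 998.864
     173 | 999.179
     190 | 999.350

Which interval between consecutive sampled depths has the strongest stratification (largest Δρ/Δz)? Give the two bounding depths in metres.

Compute the density gradient over each adjacent pair:
  34–151 m: Δρ/Δz = 0.300/117 = 2.6 × 10⁻³ kg m⁻⁴
  151–173 m: Δρ/Δz = 0.315/22 = 0.014 kg m⁻⁴
  173–190 m: Δρ/Δz = 0.171/17 = 0.010 kg m⁻⁴
The largest gradient is in the 151–173 m interval — the pycnocline.

151–173 m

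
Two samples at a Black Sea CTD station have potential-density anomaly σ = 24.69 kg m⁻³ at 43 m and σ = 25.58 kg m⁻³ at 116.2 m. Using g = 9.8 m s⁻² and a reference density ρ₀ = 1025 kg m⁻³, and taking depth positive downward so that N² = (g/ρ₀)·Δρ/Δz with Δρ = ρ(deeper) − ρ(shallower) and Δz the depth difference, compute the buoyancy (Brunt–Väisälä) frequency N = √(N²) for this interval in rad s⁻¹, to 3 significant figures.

Δρ = 1025.58 − 1024.69 = 0.89 kg m⁻³ over Δz = 116.2 − 43 = 73.2 m.
N² = (9.8/1025) × (0.89/73.2) = 1.1625 × 10⁻⁴ s⁻².
N = √(1.1625 × 10⁻⁴) = 0.010782 rad s⁻¹ ≈ 0.0108 rad s⁻¹.
Since Δρ > 0 the layer is stably stratified.

0.0108 rad s⁻¹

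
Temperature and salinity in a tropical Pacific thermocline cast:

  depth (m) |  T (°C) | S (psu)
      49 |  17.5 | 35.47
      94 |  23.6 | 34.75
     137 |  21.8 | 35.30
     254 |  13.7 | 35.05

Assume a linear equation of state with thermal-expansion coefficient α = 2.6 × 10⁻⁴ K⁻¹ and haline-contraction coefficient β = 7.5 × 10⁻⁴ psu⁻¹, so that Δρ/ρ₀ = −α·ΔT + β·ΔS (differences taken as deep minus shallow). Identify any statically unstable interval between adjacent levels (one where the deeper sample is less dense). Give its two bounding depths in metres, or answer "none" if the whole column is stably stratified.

49–94 m

Evaluate Δρ/ρ₀ = −αΔT + βΔS across each adjacent pair:
  49–94 m: −αΔT+βΔS = −(2.6 × 10⁻⁴)(+6.1)+(7.5 × 10⁻⁴)(-0.72) = -2.1 × 10⁻³ → UNSTABLE
  94–137 m: −αΔT+βΔS = −(2.6 × 10⁻⁴)(-1.8)+(7.5 × 10⁻⁴)(+0.55) = 8.8 × 10⁻⁴ → stable
  137–254 m: −αΔT+βΔS = −(2.6 × 10⁻⁴)(-8.1)+(7.5 × 10⁻⁴)(-0.25) = 1.9 × 10⁻³ → stable
The 49–94 m interval has Δρ < 0: lighter water underlies denser water.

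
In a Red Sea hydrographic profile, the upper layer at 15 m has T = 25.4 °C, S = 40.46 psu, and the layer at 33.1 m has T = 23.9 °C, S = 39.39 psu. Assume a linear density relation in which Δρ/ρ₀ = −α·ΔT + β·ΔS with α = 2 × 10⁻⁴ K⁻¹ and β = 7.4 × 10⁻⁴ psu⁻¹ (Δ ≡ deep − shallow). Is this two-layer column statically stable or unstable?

unstable

ΔT = 23.9 − 25.4 = -1.5 K and ΔS = 39.39 − 40.46 = -1.07 psu (deep − shallow).
−αΔT = 3.00 × 10⁻⁴; βΔS = -7.918 × 10⁻⁴; sum Δρ/ρ₀ = -4.918 × 10⁻⁴.
Δρ/ρ₀ < 0, so Δρ < 0: deeper water is lighter → statically unstable; the column would overturn.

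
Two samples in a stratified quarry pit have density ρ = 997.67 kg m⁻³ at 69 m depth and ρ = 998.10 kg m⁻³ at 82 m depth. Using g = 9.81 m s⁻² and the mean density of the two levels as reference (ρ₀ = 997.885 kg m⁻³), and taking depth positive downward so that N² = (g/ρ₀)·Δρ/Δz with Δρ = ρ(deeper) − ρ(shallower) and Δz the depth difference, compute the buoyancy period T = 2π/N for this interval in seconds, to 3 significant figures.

Δρ = 998.10 − 997.67 = 0.43 kg m⁻³ over Δz = 82 − 69 = 13 m.
N² = (9.81/997.885) × (0.43/13) = 3.2517 × 10⁻⁴ s⁻².
N = √(3.2517 × 10⁻⁴) = 0.018032 rad s⁻¹, so T = 2π/N = 348.45 s ≈ 348 s.

348 s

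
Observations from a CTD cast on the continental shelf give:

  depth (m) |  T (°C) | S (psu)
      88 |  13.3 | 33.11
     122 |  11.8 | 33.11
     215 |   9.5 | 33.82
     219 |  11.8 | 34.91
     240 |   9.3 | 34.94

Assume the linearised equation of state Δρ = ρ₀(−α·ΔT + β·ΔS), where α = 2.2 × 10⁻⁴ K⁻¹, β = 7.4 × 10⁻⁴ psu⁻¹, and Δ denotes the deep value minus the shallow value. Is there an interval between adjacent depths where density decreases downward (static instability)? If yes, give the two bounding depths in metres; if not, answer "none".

Evaluate Δρ/ρ₀ = −αΔT + βΔS across each adjacent pair:
  88–122 m: −αΔT+βΔS = −(2.2 × 10⁻⁴)(-1.5)+(7.4 × 10⁻⁴)(+0.00) = 3.3 × 10⁻⁴ → stable
  122–215 m: −αΔT+βΔS = −(2.2 × 10⁻⁴)(-2.3)+(7.4 × 10⁻⁴)(+0.71) = 1.0 × 10⁻³ → stable
  215–219 m: −αΔT+βΔS = −(2.2 × 10⁻⁴)(+2.3)+(7.4 × 10⁻⁴)(+1.09) = 3.0 × 10⁻⁴ → stable
  219–240 m: −αΔT+βΔS = −(2.2 × 10⁻⁴)(-2.5)+(7.4 × 10⁻⁴)(+0.03) = 5.7 × 10⁻⁴ → stable
Every interval has Δρ > 0: the column is stably stratified throughout.

none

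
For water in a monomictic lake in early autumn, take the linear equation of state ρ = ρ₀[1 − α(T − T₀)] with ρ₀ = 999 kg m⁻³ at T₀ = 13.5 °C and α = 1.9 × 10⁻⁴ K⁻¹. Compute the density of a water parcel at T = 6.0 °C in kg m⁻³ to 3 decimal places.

T − T₀ = -7.5 K.
Bracket = 1 − α·(-7.5) = 1 + (1.425 × 10⁻³) = 1.0014250.
ρ = 999 × 1.0014250 = 1000.424 kg m⁻³.

1000.424 kg m⁻³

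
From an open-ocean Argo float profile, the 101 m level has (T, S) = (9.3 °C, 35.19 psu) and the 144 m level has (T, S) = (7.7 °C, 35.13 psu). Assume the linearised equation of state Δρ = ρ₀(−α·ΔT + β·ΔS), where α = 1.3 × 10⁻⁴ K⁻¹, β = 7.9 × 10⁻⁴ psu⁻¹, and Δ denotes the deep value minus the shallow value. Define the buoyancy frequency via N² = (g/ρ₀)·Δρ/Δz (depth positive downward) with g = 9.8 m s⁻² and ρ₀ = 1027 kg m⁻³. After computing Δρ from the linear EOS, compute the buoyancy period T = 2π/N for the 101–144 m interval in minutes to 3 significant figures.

17.3 min

ΔT = -1.6 K, ΔS = -0.06 psu (deep − shallow).
Δρ/ρ₀ = −αΔT + βΔS = 2.08 × 10⁻⁴ − 4.74 × 10⁻⁵ = 1.606 × 10⁻⁴, so Δρ ≈ 0.1649 kg m⁻³.
N² = (g/ρ₀)·Δρ/Δz = g·(Δρ/ρ₀)/Δz = 9.8 × 1.606 × 10⁻⁴ / 43 = 3.6602 × 10⁻⁵ s⁻².
N = √(3.6602 × 10⁻⁵) = 6.0500 × 10⁻³ rad s⁻¹ → T = 2π/N = 1.0385 × 10³ s = 17.308 min ≈ 17.3 min.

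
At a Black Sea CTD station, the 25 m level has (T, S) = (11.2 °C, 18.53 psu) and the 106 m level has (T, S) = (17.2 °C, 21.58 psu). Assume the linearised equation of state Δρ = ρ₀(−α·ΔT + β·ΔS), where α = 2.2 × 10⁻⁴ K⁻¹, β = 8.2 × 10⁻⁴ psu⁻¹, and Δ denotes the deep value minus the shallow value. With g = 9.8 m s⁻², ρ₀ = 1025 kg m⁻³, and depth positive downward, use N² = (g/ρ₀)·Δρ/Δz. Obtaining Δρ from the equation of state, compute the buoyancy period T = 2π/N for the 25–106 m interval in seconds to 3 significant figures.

526 s

ΔT = +6.0 K, ΔS = +3.05 psu (deep − shallow).
Δρ/ρ₀ = −αΔT + βΔS = -1.32 × 10⁻³ + 2.501 × 10⁻³ = 1.181 × 10⁻³, so Δρ ≈ 1.211 kg m⁻³.
N² = (g/ρ₀)·Δρ/Δz = g·(Δρ/ρ₀)/Δz = 9.8 × 1.181 × 10⁻³ / 81 = 1.4289 × 10⁻⁴ s⁻².
N = √(1.4289 × 10⁻⁴) = 0.011954 rad s⁻¹ → T = 2π/N = 525.61 s ≈ 526 s.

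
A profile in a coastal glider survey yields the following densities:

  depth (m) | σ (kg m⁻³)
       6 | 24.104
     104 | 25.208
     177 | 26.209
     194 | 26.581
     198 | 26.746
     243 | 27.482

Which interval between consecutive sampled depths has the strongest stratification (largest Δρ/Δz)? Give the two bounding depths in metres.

194–198 m

Compute the density gradient over each adjacent pair:
  6–104 m: Δρ/Δz = 1.104/98 = 0.011 kg m⁻⁴
  104–177 m: Δρ/Δz = 1.001/73 = 0.014 kg m⁻⁴
  177–194 m: Δρ/Δz = 0.372/17 = 0.022 kg m⁻⁴
  194–198 m: Δρ/Δz = 0.165/4 = 0.041 kg m⁻⁴
  198–243 m: Δρ/Δz = 0.736/45 = 0.016 kg m⁻⁴
The largest gradient is in the 194–198 m interval — the pycnocline.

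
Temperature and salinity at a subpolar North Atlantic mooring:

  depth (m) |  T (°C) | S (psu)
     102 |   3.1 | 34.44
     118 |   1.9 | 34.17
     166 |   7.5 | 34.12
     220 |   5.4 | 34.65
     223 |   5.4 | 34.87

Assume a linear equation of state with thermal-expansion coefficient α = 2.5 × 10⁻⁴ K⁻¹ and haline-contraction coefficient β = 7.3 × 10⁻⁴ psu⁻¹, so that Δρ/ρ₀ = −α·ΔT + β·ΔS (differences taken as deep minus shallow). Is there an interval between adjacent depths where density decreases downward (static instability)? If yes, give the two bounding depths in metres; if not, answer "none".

Evaluate Δρ/ρ₀ = −αΔT + βΔS across each adjacent pair:
  102–118 m: −αΔT+βΔS = −(2.5 × 10⁻⁴)(-1.2)+(7.3 × 10⁻⁴)(-0.27) = 1.0 × 10⁻⁴ → stable
  118–166 m: −αΔT+βΔS = −(2.5 × 10⁻⁴)(+5.6)+(7.3 × 10⁻⁴)(-0.05) = -1.4 × 10⁻³ → UNSTABLE
  166–220 m: −αΔT+βΔS = −(2.5 × 10⁻⁴)(-2.1)+(7.3 × 10⁻⁴)(+0.53) = 9.1 × 10⁻⁴ → stable
  220–223 m: −αΔT+βΔS = −(2.5 × 10⁻⁴)(+0.0)+(7.3 × 10⁻⁴)(+0.22) = 1.6 × 10⁻⁴ → stable
The 118–166 m interval has Δρ < 0: lighter water underlies denser water.

118–166 m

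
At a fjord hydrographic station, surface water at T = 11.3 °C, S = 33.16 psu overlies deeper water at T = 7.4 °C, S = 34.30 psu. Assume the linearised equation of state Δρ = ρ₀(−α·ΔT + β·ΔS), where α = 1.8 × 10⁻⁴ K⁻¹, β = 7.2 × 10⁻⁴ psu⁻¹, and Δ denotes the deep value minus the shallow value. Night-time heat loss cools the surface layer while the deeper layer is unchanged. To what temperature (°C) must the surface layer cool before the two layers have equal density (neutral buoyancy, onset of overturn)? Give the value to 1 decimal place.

Neutral buoyancy requires Δρ = 0, i.e. −α(T_deep − T_surf′) + β(S_deep − S_surf) = 0.
T_surf′ = T_deep − (β/α)·ΔS = 7.4 − (7.2 × 10⁻⁴/1.8 × 10⁻⁴)·(+1.14) = 2.840 °C.
Cooling required: 11.3 − (2.840) = 8.460 °C.

2.8 °C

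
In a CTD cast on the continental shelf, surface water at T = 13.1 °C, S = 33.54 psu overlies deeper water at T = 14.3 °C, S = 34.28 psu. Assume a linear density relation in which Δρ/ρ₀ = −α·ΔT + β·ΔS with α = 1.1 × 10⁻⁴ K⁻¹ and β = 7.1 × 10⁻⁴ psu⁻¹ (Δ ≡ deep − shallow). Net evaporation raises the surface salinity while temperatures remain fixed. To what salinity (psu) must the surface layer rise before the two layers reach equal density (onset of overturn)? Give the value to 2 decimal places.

Neutral buoyancy requires −α(T_deep − T_surf) + β(S_deep − S_surf′) = 0.
S_surf′ = S_deep − (α/β)·ΔT = 34.28 − (1.1 × 10⁻⁴/7.1 × 10⁻⁴)·(+1.2) = 34.0941 psu.
Increase required: 34.0941 − 33.54 = 0.5541 psu.

34.09 psu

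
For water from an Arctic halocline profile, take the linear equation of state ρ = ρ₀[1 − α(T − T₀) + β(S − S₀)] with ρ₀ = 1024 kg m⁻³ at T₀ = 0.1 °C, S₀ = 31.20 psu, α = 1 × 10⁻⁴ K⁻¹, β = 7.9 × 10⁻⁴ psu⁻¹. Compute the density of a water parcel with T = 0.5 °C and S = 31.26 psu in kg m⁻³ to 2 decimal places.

T − T₀ = +0.4 K, S − S₀ = +0.06 psu.
Bracket = 1 − α·(+0.4) + β·(+0.06) = 1 + (7.40 × 10⁻⁶) = 1.0000074.
ρ = 1024 × 1.0000074 = 1024.01 kg m⁻³.

1024.01 kg m⁻³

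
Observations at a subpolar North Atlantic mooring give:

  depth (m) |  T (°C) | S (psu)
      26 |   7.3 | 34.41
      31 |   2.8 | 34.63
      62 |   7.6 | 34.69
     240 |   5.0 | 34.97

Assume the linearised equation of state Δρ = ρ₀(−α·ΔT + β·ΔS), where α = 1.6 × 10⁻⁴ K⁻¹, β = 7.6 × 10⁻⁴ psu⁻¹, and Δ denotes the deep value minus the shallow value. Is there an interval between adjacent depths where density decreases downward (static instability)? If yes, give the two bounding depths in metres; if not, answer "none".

31–62 m

Evaluate Δρ/ρ₀ = −αΔT + βΔS across each adjacent pair:
  26–31 m: −αΔT+βΔS = −(1.6 × 10⁻⁴)(-4.5)+(7.6 × 10⁻⁴)(+0.22) = 8.9 × 10⁻⁴ → stable
  31–62 m: −αΔT+βΔS = −(1.6 × 10⁻⁴)(+4.8)+(7.6 × 10⁻⁴)(+0.06) = -7.2 × 10⁻⁴ → UNSTABLE
  62–240 m: −αΔT+βΔS = −(1.6 × 10⁻⁴)(-2.6)+(7.6 × 10⁻⁴)(+0.28) = 6.3 × 10⁻⁴ → stable
The 31–62 m interval has Δρ < 0: lighter water underlies denser water.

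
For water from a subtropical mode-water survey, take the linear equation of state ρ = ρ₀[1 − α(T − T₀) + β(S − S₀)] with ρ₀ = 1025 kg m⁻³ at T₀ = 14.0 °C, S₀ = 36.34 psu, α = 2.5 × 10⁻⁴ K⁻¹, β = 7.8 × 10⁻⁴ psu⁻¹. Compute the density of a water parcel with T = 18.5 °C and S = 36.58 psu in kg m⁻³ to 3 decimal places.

T − T₀ = +4.5 K, S − S₀ = +0.24 psu.
Bracket = 1 − α·(+4.5) + β·(+0.24) = 1 + (-9.378 × 10⁻⁴) = 0.9990622.
ρ = 1025 × 0.9990622 = 1024.039 kg m⁻³.

1024.039 kg m⁻³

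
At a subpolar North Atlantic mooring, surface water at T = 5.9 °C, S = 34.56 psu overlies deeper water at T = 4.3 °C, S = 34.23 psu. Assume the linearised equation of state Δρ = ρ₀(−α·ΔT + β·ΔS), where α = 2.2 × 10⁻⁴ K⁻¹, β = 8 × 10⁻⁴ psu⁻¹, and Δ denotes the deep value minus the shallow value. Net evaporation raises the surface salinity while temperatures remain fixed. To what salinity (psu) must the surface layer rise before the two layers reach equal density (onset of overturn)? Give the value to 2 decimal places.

Neutral buoyancy requires −α(T_deep − T_surf) + β(S_deep − S_surf′) = 0.
S_surf′ = S_deep − (α/β)·ΔT = 34.23 − (2.2 × 10⁻⁴/8 × 10⁻⁴)·(-1.6) = 34.6700 psu.
Increase required: 34.6700 − 34.56 = 0.1100 psu.

34.67 psu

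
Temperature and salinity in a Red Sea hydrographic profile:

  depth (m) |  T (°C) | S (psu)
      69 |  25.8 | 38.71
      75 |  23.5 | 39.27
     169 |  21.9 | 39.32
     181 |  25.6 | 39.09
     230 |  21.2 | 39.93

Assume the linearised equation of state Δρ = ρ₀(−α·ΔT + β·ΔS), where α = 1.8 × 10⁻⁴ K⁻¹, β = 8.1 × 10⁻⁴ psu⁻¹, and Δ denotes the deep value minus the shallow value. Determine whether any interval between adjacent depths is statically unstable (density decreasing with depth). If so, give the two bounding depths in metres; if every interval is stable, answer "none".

Evaluate Δρ/ρ₀ = −αΔT + βΔS across each adjacent pair:
  69–75 m: −αΔT+βΔS = −(1.8 × 10⁻⁴)(-2.3)+(8.1 × 10⁻⁴)(+0.56) = 8.7 × 10⁻⁴ → stable
  75–169 m: −αΔT+βΔS = −(1.8 × 10⁻⁴)(-1.6)+(8.1 × 10⁻⁴)(+0.05) = 3.3 × 10⁻⁴ → stable
  169–181 m: −αΔT+βΔS = −(1.8 × 10⁻⁴)(+3.7)+(8.1 × 10⁻⁴)(-0.23) = -8.5 × 10⁻⁴ → UNSTABLE
  181–230 m: −αΔT+βΔS = −(1.8 × 10⁻⁴)(-4.4)+(8.1 × 10⁻⁴)(+0.84) = 1.5 × 10⁻³ → stable
The 169–181 m interval has Δρ < 0: lighter water underlies denser water.

169–181 m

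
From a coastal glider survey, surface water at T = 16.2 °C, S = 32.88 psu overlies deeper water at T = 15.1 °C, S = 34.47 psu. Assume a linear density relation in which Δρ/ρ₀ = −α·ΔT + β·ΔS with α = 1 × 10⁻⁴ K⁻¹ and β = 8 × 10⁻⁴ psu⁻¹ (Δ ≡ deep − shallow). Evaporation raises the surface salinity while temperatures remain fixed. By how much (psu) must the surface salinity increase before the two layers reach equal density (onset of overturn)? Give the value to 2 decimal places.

1.73 psu

Neutral buoyancy requires −α(T_deep − T_surf) + β(S_deep − S_surf′) = 0.
S_surf′ = S_deep − (α/β)·ΔT = 34.47 − (1 × 10⁻⁴/8 × 10⁻⁴)·(-1.1) = 34.6075 psu.
Increase required: 34.6075 − 32.88 = 1.7275 psu.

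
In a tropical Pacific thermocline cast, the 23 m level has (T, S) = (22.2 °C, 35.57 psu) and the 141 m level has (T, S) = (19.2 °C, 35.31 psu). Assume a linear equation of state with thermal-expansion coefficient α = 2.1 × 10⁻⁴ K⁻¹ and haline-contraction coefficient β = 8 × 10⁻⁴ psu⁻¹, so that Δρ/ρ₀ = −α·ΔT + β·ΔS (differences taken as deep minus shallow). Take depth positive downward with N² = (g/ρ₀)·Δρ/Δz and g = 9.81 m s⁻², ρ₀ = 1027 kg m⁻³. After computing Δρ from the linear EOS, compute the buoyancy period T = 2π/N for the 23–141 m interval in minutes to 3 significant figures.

17.7 min

ΔT = -3.0 K, ΔS = -0.26 psu (deep − shallow).
Δρ/ρ₀ = −αΔT + βΔS = 6.30 × 10⁻⁴ − 2.08 × 10⁻⁴ = 4.22 × 10⁻⁴, so Δρ ≈ 0.4334 kg m⁻³.
N² = (g/ρ₀)·Δρ/Δz = g·(Δρ/ρ₀)/Δz = 9.81 × 4.22 × 10⁻⁴ / 118 = 3.5083 × 10⁻⁵ s⁻².
N = √(3.5083 × 10⁻⁵) = 5.9231 × 10⁻³ rad s⁻¹ → T = 2π/N = 1.0608 × 10³ s = 17.680 min ≈ 17.7 min.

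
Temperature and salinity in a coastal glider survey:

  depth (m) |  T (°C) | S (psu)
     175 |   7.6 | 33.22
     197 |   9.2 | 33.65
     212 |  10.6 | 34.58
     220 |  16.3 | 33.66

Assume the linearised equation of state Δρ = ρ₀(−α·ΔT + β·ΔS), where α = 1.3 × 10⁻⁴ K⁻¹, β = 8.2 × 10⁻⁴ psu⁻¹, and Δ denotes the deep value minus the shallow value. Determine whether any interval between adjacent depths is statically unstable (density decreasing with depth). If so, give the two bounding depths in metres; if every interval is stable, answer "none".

Evaluate Δρ/ρ₀ = −αΔT + βΔS across each adjacent pair:
  175–197 m: −αΔT+βΔS = −(1.3 × 10⁻⁴)(+1.6)+(8.2 × 10⁻⁴)(+0.43) = 1.4 × 10⁻⁴ → stable
  197–212 m: −αΔT+βΔS = −(1.3 × 10⁻⁴)(+1.4)+(8.2 × 10⁻⁴)(+0.93) = 5.8 × 10⁻⁴ → stable
  212–220 m: −αΔT+βΔS = −(1.3 × 10⁻⁴)(+5.7)+(8.2 × 10⁻⁴)(-0.92) = -1.5 × 10⁻³ → UNSTABLE
The 212–220 m interval has Δρ < 0: lighter water underlies denser water.

212–220 m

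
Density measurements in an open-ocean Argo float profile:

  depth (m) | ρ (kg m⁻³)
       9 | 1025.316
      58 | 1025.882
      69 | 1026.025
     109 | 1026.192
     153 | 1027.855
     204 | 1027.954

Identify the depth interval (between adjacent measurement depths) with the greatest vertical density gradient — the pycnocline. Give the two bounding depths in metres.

Compute the density gradient over each adjacent pair:
  9–58 m: Δρ/Δz = 0.566/49 = 0.012 kg m⁻⁴
  58–69 m: Δρ/Δz = 0.143/11 = 0.013 kg m⁻⁴
  69–109 m: Δρ/Δz = 0.167/40 = 4.2 × 10⁻³ kg m⁻⁴
  109–153 m: Δρ/Δz = 1.663/44 = 0.038 kg m⁻⁴
  153–204 m: Δρ/Δz = 0.099/51 = 1.9 × 10⁻³ kg m⁻⁴
The largest gradient is in the 109–153 m interval — the pycnocline.

109–153 m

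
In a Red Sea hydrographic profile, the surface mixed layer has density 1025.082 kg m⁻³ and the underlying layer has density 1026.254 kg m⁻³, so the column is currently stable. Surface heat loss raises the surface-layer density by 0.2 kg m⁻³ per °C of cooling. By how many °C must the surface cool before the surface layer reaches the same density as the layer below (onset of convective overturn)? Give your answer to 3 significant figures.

Density deficit of the surface layer: 1026.254 − 1025.082 = 1.172 kg m⁻³.
Required change = 1.172 / 0.2 = 5.86 °C.

5.86 °C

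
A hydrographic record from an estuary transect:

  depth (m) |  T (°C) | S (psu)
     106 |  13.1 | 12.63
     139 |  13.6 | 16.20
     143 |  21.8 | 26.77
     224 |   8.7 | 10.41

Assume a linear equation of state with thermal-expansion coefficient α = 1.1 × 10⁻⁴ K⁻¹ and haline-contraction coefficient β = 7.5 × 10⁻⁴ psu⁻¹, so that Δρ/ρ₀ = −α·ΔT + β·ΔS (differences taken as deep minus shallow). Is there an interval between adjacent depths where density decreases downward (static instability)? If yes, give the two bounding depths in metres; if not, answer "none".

Evaluate Δρ/ρ₀ = −αΔT + βΔS across each adjacent pair:
  106–139 m: −αΔT+βΔS = −(1.1 × 10⁻⁴)(+0.5)+(7.5 × 10⁻⁴)(+3.57) = 2.6 × 10⁻³ → stable
  139–143 m: −αΔT+βΔS = −(1.1 × 10⁻⁴)(+8.2)+(7.5 × 10⁻⁴)(+10.57) = 7.0 × 10⁻³ → stable
  143–224 m: −αΔT+βΔS = −(1.1 × 10⁻⁴)(-13.1)+(7.5 × 10⁻⁴)(-16.36) = -0.011 → UNSTABLE
The 143–224 m interval has Δρ < 0: lighter water underlies denser water.

143–224 m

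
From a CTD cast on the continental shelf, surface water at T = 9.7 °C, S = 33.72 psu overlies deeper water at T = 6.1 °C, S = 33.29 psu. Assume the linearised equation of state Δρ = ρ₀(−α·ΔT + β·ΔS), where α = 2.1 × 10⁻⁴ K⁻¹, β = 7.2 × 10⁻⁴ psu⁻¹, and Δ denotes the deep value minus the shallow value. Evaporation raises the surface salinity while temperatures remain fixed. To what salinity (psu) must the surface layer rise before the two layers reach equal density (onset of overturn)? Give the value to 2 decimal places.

34.34 psu

Neutral buoyancy requires −α(T_deep − T_surf) + β(S_deep − S_surf′) = 0.
S_surf′ = S_deep − (α/β)·ΔT = 33.29 − (2.1 × 10⁻⁴/7.2 × 10⁻⁴)·(-3.6) = 34.3400 psu.
Increase required: 34.3400 − 33.72 = 0.6200 psu.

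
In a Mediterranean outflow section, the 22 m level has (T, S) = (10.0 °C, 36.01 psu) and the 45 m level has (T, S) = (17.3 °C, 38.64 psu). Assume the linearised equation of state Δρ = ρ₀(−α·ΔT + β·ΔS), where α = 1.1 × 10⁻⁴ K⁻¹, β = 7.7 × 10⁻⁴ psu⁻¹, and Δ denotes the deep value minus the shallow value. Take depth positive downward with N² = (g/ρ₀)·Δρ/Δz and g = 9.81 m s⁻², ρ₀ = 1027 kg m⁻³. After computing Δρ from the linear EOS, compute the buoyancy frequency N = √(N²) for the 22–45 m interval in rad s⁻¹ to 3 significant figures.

0.0228 rad s⁻¹

ΔT = +7.3 K, ΔS = +2.63 psu (deep − shallow).
Δρ/ρ₀ = −αΔT + βΔS = -8.03 × 10⁻⁴ + 2.0251 × 10⁻³ = 1.2221 × 10⁻³, so Δρ ≈ 1.255 kg m⁻³.
N² = (g/ρ₀)·Δρ/Δz = g·(Δρ/ρ₀)/Δz = 9.81 × 1.2221 × 10⁻³ / 23 = 5.2125 × 10⁻⁴ s⁻².
N = √(5.2125 × 10⁻⁴) = 0.022831 rad s⁻¹ ≈ 0.0228 rad s⁻¹.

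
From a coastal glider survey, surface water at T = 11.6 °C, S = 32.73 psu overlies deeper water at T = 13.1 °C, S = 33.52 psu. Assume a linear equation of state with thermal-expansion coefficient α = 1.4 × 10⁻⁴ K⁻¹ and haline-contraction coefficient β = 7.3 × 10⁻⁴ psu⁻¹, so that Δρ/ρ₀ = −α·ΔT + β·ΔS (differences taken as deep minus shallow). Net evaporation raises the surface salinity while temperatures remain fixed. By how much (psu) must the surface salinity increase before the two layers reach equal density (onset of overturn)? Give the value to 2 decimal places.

Neutral buoyancy requires −α(T_deep − T_surf) + β(S_deep − S_surf′) = 0.
S_surf′ = S_deep − (α/β)·ΔT = 33.52 − (1.4 × 10⁻⁴/7.3 × 10⁻⁴)·(+1.5) = 33.2323 psu.
Increase required: 33.2323 − 32.73 = 0.5023 psu.

0.50 psu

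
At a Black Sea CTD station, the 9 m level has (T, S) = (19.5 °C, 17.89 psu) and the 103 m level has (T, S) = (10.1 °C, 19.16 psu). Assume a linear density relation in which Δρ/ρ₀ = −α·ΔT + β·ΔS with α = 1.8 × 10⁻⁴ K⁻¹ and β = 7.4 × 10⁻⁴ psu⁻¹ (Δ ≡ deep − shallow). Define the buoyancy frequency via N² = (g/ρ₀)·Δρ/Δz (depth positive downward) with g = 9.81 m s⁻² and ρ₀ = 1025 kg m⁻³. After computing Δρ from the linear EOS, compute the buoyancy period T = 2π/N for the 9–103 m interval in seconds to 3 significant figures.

ΔT = -9.4 K, ΔS = +1.27 psu (deep − shallow).
Δρ/ρ₀ = −αΔT + βΔS = 1.692 × 10⁻³ + 9.398 × 10⁻⁴ = 2.6318 × 10⁻³, so Δρ ≈ 2.698 kg m⁻³.
N² = (g/ρ₀)·Δρ/Δz = g·(Δρ/ρ₀)/Δz = 9.81 × 2.6318 × 10⁻³ / 94 = 2.7466 × 10⁻⁴ s⁻².
N = √(2.7466 × 10⁻⁴) = 0.016573 rad s⁻¹ → T = 2π/N = 379.12 s ≈ 379 s.

379 s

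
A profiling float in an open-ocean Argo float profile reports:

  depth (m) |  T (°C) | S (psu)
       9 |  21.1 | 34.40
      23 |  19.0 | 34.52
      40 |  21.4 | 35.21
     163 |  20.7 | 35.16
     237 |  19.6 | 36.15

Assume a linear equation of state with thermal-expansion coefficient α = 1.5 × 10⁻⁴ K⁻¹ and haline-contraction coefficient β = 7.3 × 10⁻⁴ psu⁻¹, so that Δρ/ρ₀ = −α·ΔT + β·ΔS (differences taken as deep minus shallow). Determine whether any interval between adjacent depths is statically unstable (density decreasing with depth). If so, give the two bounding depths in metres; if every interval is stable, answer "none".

none

Evaluate Δρ/ρ₀ = −αΔT + βΔS across each adjacent pair:
  9–23 m: −αΔT+βΔS = −(1.5 × 10⁻⁴)(-2.1)+(7.3 × 10⁻⁴)(+0.12) = 4.0 × 10⁻⁴ → stable
  23–40 m: −αΔT+βΔS = −(1.5 × 10⁻⁴)(+2.4)+(7.3 × 10⁻⁴)(+0.69) = 1.4 × 10⁻⁴ → stable
  40–163 m: −αΔT+βΔS = −(1.5 × 10⁻⁴)(-0.7)+(7.3 × 10⁻⁴)(-0.05) = 6.8 × 10⁻⁵ → stable
  163–237 m: −αΔT+βΔS = −(1.5 × 10⁻⁴)(-1.1)+(7.3 × 10⁻⁴)(+0.99) = 8.9 × 10⁻⁴ → stable
Every interval has Δρ > 0: the column is stably stratified throughout.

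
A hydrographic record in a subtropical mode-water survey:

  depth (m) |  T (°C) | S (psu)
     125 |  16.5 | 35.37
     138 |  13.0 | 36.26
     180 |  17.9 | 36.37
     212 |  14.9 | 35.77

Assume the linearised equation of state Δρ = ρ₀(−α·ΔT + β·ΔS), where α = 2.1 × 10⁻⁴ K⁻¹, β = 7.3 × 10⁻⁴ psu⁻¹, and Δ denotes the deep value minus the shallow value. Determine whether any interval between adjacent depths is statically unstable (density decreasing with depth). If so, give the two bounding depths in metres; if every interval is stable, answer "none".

138–180 m

Evaluate Δρ/ρ₀ = −αΔT + βΔS across each adjacent pair:
  125–138 m: −αΔT+βΔS = −(2.1 × 10⁻⁴)(-3.5)+(7.3 × 10⁻⁴)(+0.89) = 1.4 × 10⁻³ → stable
  138–180 m: −αΔT+βΔS = −(2.1 × 10⁻⁴)(+4.9)+(7.3 × 10⁻⁴)(+0.11) = -9.5 × 10⁻⁴ → UNSTABLE
  180–212 m: −αΔT+βΔS = −(2.1 × 10⁻⁴)(-3.0)+(7.3 × 10⁻⁴)(-0.60) = 1.9 × 10⁻⁴ → stable
The 138–180 m interval has Δρ < 0: lighter water underlies denser water.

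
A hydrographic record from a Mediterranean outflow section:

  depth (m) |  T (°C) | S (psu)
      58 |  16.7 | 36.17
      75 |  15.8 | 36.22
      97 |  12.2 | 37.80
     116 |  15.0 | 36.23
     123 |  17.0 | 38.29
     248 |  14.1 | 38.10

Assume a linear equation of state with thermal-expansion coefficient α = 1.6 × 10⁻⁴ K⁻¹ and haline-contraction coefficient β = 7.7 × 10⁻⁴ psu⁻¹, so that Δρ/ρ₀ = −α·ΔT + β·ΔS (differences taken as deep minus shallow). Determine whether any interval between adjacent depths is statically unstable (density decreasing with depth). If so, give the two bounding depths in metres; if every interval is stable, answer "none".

Evaluate Δρ/ρ₀ = −αΔT + βΔS across each adjacent pair:
  58–75 m: −αΔT+βΔS = −(1.6 × 10⁻⁴)(-0.9)+(7.7 × 10⁻⁴)(+0.05) = 1.8 × 10⁻⁴ → stable
  75–97 m: −αΔT+βΔS = −(1.6 × 10⁻⁴)(-3.6)+(7.7 × 10⁻⁴)(+1.58) = 1.8 × 10⁻³ → stable
  97–116 m: −αΔT+βΔS = −(1.6 × 10⁻⁴)(+2.8)+(7.7 × 10⁻⁴)(-1.57) = -1.7 × 10⁻³ → UNSTABLE
  116–123 m: −αΔT+βΔS = −(1.6 × 10⁻⁴)(+2.0)+(7.7 × 10⁻⁴)(+2.06) = 1.3 × 10⁻³ → stable
  123–248 m: −αΔT+βΔS = −(1.6 × 10⁻⁴)(-2.9)+(7.7 × 10⁻⁴)(-0.19) = 3.2 × 10⁻⁴ → stable
The 97–116 m interval has Δρ < 0: lighter water underlies denser water.

97–116 m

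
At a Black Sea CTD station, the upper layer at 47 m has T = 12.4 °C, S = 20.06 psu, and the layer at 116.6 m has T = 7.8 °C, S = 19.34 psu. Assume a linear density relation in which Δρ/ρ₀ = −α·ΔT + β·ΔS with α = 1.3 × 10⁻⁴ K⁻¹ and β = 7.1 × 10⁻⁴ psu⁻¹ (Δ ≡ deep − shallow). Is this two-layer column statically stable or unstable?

stable

ΔT = 7.8 − 12.4 = -4.6 K and ΔS = 19.34 − 20.06 = -0.72 psu (deep − shallow).
−αΔT = 5.98 × 10⁻⁴; βΔS = -5.112 × 10⁻⁴; sum Δρ/ρ₀ = 8.68 × 10⁻⁵.
Δρ/ρ₀ > 0, so Δρ > 0: deeper water is denser → statically stable.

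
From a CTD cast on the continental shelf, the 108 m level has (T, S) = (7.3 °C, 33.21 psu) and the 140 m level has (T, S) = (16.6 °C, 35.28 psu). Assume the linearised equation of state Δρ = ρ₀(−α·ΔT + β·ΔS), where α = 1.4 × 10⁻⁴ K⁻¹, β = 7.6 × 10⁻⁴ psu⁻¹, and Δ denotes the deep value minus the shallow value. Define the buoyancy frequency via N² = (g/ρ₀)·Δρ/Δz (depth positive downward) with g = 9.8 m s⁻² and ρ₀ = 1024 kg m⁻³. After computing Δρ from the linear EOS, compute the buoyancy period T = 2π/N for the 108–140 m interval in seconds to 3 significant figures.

689 s

ΔT = +9.3 K, ΔS = +2.07 psu (deep − shallow).
Δρ/ρ₀ = −αΔT + βΔS = -1.302 × 10⁻³ + 1.5732 × 10⁻³ = 2.712 × 10⁻⁴, so Δρ ≈ 0.2777 kg m⁻³.
N² = (g/ρ₀)·Δρ/Δz = g·(Δρ/ρ₀)/Δz = 9.8 × 2.712 × 10⁻⁴ / 32 = 8.3055 × 10⁻⁵ s⁻².
N = √(8.3055 × 10⁻⁵) = 9.1135 × 10⁻³ rad s⁻¹ → T = 2π/N = 689.44 s ≈ 689 s.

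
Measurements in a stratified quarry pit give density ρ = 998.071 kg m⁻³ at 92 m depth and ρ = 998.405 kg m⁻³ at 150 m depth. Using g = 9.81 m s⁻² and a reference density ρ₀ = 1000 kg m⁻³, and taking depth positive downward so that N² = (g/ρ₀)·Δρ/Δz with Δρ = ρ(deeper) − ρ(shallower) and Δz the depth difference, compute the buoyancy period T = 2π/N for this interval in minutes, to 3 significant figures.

Δρ = 998.405 − 998.071 = 0.334 kg m⁻³ over Δz = 150 − 92 = 58 m.
N² = (9.81/1000) × (0.334/58) = 5.6492 × 10⁻⁵ s⁻².
N = √(5.6492 × 10⁻⁵) = 7.5161 × 10⁻³ rad s⁻¹, so T = 2π/N = 835.96 s = 13.933 min ≈ 13.9 min.
A positive N² confirms static stability across the interval.

13.9 min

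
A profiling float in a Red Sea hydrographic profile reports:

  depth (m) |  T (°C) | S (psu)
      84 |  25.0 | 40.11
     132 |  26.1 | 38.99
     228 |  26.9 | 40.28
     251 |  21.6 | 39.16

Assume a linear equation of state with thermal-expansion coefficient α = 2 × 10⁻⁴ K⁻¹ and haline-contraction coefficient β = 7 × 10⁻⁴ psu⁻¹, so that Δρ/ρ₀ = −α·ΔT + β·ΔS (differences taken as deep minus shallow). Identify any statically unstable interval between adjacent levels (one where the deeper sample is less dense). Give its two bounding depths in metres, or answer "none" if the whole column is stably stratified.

Evaluate Δρ/ρ₀ = −αΔT + βΔS across each adjacent pair:
  84–132 m: −αΔT+βΔS = −(2 × 10⁻⁴)(+1.1)+(7 × 10⁻⁴)(-1.12) = -1.0 × 10⁻³ → UNSTABLE
  132–228 m: −αΔT+βΔS = −(2 × 10⁻⁴)(+0.8)+(7 × 10⁻⁴)(+1.29) = 7.4 × 10⁻⁴ → stable
  228–251 m: −αΔT+βΔS = −(2 × 10⁻⁴)(-5.3)+(7 × 10⁻⁴)(-1.12) = 2.8 × 10⁻⁴ → stable
The 84–132 m interval has Δρ < 0: lighter water underlies denser water.

84–132 m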